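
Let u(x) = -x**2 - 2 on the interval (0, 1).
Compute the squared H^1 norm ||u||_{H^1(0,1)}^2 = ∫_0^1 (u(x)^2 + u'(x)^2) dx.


||u||_{H^1}^2 = 103/15

The H^1 norm (squared) on an interval (0, L) is
  ||u||_{H^1}^2 = ∫_0^L u(x)^2 dx + ∫_0^L u'(x)^2 dx.
Compute u'(x) = -2*x.
Then u(x)^2 = x**4 + 4*x**2 + 4 and u'(x)^2 = 4*x**2.
Integrate each monomial from 0 to 1 using ∫_0^1 c·x^n dx = c·1^(n+1)/(n+1):
  ∫_0^1 u(x)^2 dx = ∫_0^1 (x^4 + 4*x^2 + 4) dx. Term by term:
    ∫_0^1 x^4 dx = 1/5;  ∫_0^1 4*x^2 dx = 4/3;  ∫_0^1 4 dx = 4.
  Sum: 1/5 + 4/3 + 4 = 83/15.
  ∫_0^1 u'(x)^2 dx = ∫_0^1 (4*x^2) dx. Term by term:
    ∫_0^1 4*x^2 dx = 4/3.
Adding: ||u||_{H^1}^2 = 83/15 + 4/3 = 103/15.


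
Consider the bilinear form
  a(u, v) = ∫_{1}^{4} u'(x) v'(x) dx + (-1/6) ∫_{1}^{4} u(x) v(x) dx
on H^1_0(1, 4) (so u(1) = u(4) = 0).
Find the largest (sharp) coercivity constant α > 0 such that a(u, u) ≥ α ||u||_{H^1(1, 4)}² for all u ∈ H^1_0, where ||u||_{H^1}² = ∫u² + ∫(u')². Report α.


α = (-3/2 + π^2)/(9 + π^2)

Coercivity of a(·,·) on H^1_0(1, 4) means a(u, u) ≥ α ||u||_{H^1}² for every u ∈ H^1_0.
The interval has length L = 3, and Poincaré/coercivity depend only on L. Here a(u, u) = ∫(u')² + (-1/6)·∫u².
Here c = -1/6 < 0 with |c| < (π/L)² = π^2/9, so coercivity still holds. The condition a(u,u) ≥ α||u||_{H^1}² reads (1−α)∫(u')² ≥ (α−c)∫u². Any admissible α is ≤ 1 (rapidly oscillating u have ∫u²/∫(u')² → 0), and α = 1 would force 0 ≥ (1−c)∫u², impossible since c < 1; so 1−α > 0. By the sharp Poincaré inequality on H^1_0 of an interval of length L, ∫(u')² ≥ (π/L)²∫u² with equality for the first sine mode sin(π(x−x₀)/L) (x₀ the left endpoint), so the inequality holds for all u iff (1−α)(π/L)² ≥ α − c, i.e. α ≤ ((π/L)² + c)/((π/L)² + 1) = (1 + c(L/π)²)/(1 + (L/π)²). (Direct route, valid since c ≤ 0: Poincaré gives c∫u² ≥ c(L/π)²∫(u')², so a(u,u) ≥ (1 + c(L/π)²)∫(u')², while ||u||_{H^1}² ≤ (1 + (L/π)²)∫(u')²; dividing yields the same α.) With (π/L)² = π^2/9 and c = -1/6, the largest admissible constant is α = ((π/L)² + c)/((π/L)² + 1).
Simplifying, α = (-3/2 + π^2)/(9 + π^2).


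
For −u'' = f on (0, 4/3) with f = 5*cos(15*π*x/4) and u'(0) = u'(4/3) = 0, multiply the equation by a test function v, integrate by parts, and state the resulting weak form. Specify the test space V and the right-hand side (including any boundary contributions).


V = H^1(0, 4/3) (no boundary constraint on v; u is determined up to an additive constant); weak form: ∫_0^4/3 u'v' dx = ∫_0^4/3 (5*cos(15*π*x/4)) v dx for all v ∈ V.

Multiply both sides by a test function v and integrate from 0 to 4/3:
  ∫_0^4/3 −u''(x) v(x) dx = ∫_0^4/3 f(x) v(x) dx.
Integrate the LHS by parts once:
  ∫_0^4/3 −u'' v dx = −[u'(x) v(x)]_0^4/3 + ∫_0^4/3 u'(x) v'(x) dx.
Thus ∫_0^4/3 u'(x) v'(x) dx = ∫_0^4/3 f(x) v(x) dx + [u'(x) v(x)]_0^4/3.
Choose V so that boundary terms are either known or forced to vanish.
u has homogeneous Neumann: u'(0) = u'(4/3) = 0. So [u' v]_0^4/3 = 0·v(4/3) − 0·v(0) = 0 for any v; take V = H^1(0, 4/3).
Weak formulation: find u (satisfying any essential BC) such that ∫_0^4/3 u'(x) v'(x) dx = ∫_0^4/3 f v dx for all v ∈ V (homogeneous Neumann, so boundary terms vanish).
Substituting f(x) = 5*cos(15*π*x/4), the right-hand side is ∫_0^4/3 (5*cos(15*π*x/4)) v dx.
Compatibility check (pure Neumann): taking v ≡ 1 ∈ V gives 0 = ∫_0^4/3 f dx + (0) − (0), i.e. ∫_0^4/3 f dx must equal u'(0) − u'(4/3) = 0. Indeed ∫_0^4/3 (5*cos(15*π*x/4)) dx = 0, so the data are compatible. The solution is then unique only up to an additive constant (fix it e.g. by requiring ∫_0^4/3 u dx = 0).


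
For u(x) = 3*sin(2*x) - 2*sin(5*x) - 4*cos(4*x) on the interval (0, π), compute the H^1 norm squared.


||u||_{H^1(0,π)}^2 = 2720/9 + 421*π/2

u'(x) = 16*sin(4*x) + 6*cos(2*x) - 10*cos(5*x).
Expand u² and (u')² and integrate term by term on (0, π), using: for integers n ≥ 1, ∫_0^π sin²(nx) dx = ∫_0^π cos²(nx) dx = π/2; for n ≠ n', ∫_0^π sin(nx)sin(n'x) dx = ∫_0^π cos(nx)cos(n'x) dx = 0; and by product-to-sum, ∫_0^π sin(nx)cos(n'x) dx = ½∫_0^π [sin((n+n')x) + sin((n−n')x)] dx, which is 0 when n+n' is even and 2n/(n²−n'²) when n+n' is odd (it need not vanish on (0, π)).
  u² squared terms: (-4)²·∫cos(4x)² dx = 16·π/2 = 8*π;  (-2)²·∫sin(5x)² dx = 4·π/2 = 2*π;  (3)²·∫sin(2x)² dx = 9·π/2 = 9*π/2.
  u² cross terms: 2·(-4)·(-2)·∫cos(4x)·sin(5x) dx = 16·(10/9) = 160/9;  2·(-4)·(3)·∫cos(4x)·sin(2x) dx = -24·(0) = 0;  2·(-2)·(3)·∫sin(5x)·sin(2x) dx = -12·(0) = 0.
  So ∫_0^π u² dx = 8*π + 2*π + 9*π/2 + 160/9 + 0 + 0 = 160/9 + 29*π/2.
  (u')² squared terms: (-10)²·∫cos(5x)² dx = 100·π/2 = 50*π;  (6)²·∫cos(2x)² dx = 36·π/2 = 18*π;  (16)²·∫sin(4x)² dx = 256·π/2 = 128*π.
  (u')² cross terms: 2·(-10)·(6)·∫cos(5x)·cos(2x) dx = -120·(0) = 0;  2·(-10)·(16)·∫cos(5x)·sin(4x) dx = -320·(-8/9) = 2560/9;  2·(6)·(16)·∫cos(2x)·sin(4x) dx = 192·(0) = 0.
  So ∫_0^π (u')² dx = 50*π + 18*π + 128*π + 0 + 2560/9 + 0 = 2560/9 + 196*π.
||u||_{H^1}^2 = (160/9 + 29*π/2) + (2560/9 + 196*π) = 2720/9 + 421*π/2.


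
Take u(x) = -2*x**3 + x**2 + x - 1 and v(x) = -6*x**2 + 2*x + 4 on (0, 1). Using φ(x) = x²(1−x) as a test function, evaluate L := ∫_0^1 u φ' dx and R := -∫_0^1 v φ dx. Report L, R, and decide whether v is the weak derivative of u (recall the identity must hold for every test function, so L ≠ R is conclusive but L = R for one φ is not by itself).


LHS = 1/60, RHS = -7/30. No, v is not the weak derivative of u.

u(x) = -2*x**3 + x**2 + x - 1, classical derivative u'(x) = -6*x**2 + 2*x + 1.
φ(x) = x²(1−x), so φ'(x) = x*(2 - 3*x).
Note φ(0) = φ(1) = 0, so the boundary term u·φ vanishes.
LHS = ∫_0^1 u(x) φ'(x) dx = ∫_0^1 (6*x^5 - 7*x^4 - x^3 + 5*x^2 - 2*x) dx. Term by term:
  ∫_0^1 6*x^5 dx = 1;  ∫_0^1 -7*x^4 dx = -7/5;  ∫_0^1 -x^3 dx = -1/4;
  ∫_0^1 5*x^2 dx = 5/3;  ∫_0^1 -2*x dx = -1.
Sum: 1 − 7/5 − 1/4 + 5/3 − 1 = 1/60.
So LHS = 1/60.
∫_0^1 v(x) φ(x) dx = ∫_0^1 (6*x^5 - 8*x^4 - 2*x^3 + 4*x^2) dx. Term by term:
  ∫_0^1 6*x^5 dx = 1;  ∫_0^1 -8*x^4 dx = -8/5;  ∫_0^1 -2*x^3 dx = -1/2;
  ∫_0^1 4*x^2 dx = 4/3.
Sum: 1 − 8/5 − 1/2 + 4/3 = 7/30.
So RHS = -∫_0^1 v(x) φ(x) dx = -7/30.
LHS − RHS = 1/4 ≠ 0, so the identity fails.
(For a valid weak derivative the identity must hold for EVERY test function, in particular this one. The failure shows v is NOT the weak derivative of u.)
Correct weak derivative would be u'(x) = -6*x**2 + 2*x + 1.


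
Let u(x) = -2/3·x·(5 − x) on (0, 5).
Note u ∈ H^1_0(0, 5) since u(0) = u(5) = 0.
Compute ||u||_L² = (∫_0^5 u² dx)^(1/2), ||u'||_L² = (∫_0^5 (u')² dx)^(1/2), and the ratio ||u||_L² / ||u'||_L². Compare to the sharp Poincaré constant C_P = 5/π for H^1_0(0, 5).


||u||_L² / ||u'||_L² = sqrt(10)/2 < C_P = 5/π.

u(x) = -2/3·x·(5 − x), so u'(x) = 4*x/3 - 10/3.
u(x) = -2/3·x·(5 − x) vanishes at x = 0 and x = 5, so u ∈ H^1_0(0, 5). Differentiate via the product rule and integrate the resulting polynomials term by term.
  ∫_0^5 u² dx = ∫_0^5 (4*x^4/9 - 40*x^3/9 + 100*x^2/9) dx. Term by term:
    ∫_0^5 4*x^4/9 dx = 2500/9;  ∫_0^5 -40*x^3/9 dx = -6250/9;  ∫_0^5 100*x^2/9 dx = 12500/27.
  Sum: 2500/9 − 6250/9 + 12500/27 = 1250/27.
  ∫_0^5 (u')² dx = ∫_0^5 (16*x^2/9 - 80*x/9 + 100/9) dx. Term by term:
    ∫_0^5 16*x^2/9 dx = 2000/27;  ∫_0^5 -80*x/9 dx = -1000/9;  ∫_0^5 100/9 dx = 500/9.
  Sum: 2000/27 − 1000/9 + 500/9 = 500/27.
∫_0^5 u² dx = 1250/27, so ||u||_L² = 25*sqrt(6)/9.
∫_0^5 (u')² dx = 500/27, so ||u'||_L² = 10*sqrt(15)/9.
Ratio ||u||_L² / ||u'||_L² = sqrt(10)/2.
Sharp Poincaré constant on H^1_0(0, 5) is C_P = L/π = 5/π, achieved by sin(π/5·x).
A polynomial bump cannot attain the sharp Poincaré constant (only the first sine eigenfunction does), so the ratio is strictly less than C_P, consistent with ||u||_L² ≤ C_P ||u'||_L².


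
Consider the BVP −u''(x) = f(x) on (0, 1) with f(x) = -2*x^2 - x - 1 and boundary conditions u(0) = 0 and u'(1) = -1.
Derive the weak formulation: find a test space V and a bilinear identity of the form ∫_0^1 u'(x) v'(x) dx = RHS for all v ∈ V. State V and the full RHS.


V = {v ∈ H^1(0, 1) : v(0) = 0} (test functions vanish at x = 0 where u is specified); weak form: ∫_0^1 u'v' dx = ∫_0^1 (-2*x^2 - x - 1) v dx − v(1) for all v ∈ V.

Multiply both sides by a test function v and integrate from 0 to 1:
  ∫_0^1 −u''(x) v(x) dx = ∫_0^1 f(x) v(x) dx.
Integrate the LHS by parts once:
  ∫_0^1 −u'' v dx = −[u'(x) v(x)]_0^1 + ∫_0^1 u'(x) v'(x) dx.
Thus ∫_0^1 u'(x) v'(x) dx = ∫_0^1 f(x) v(x) dx + [u'(x) v(x)]_0^1.
Choose V so that boundary terms are either known or forced to vanish.
Mixed BC: u(0) = 0 (Dirichlet) and u'(1) = -1 (Neumann). Define V = {v ∈ H^1(0, 1) : v(0) = 0}. Then [u' v]_0^1 = u'(1)·v(1) − u'(0)·0 = − v(1).
Weak formulation: find u (satisfying any essential BC) such that ∫_0^1 u'(x) v'(x) dx = ∫_0^1 f v dx − v(1) for all v ∈ V (Dirichlet at 0 absorbed into V; Neumann datum at x = 1 contributes the boundary term).
Substituting f(x) = -2*x^2 - x - 1, the right-hand side is ∫_0^1 (-2*x^2 - x - 1) v dx − v(1).


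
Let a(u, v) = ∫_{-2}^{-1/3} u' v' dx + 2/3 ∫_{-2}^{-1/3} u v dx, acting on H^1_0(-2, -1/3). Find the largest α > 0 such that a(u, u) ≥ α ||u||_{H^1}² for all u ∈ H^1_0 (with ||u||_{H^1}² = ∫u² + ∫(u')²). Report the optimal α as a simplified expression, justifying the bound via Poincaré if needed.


α = (50 + 27*π^2)/(3*(25 + 9*π^2))

Coercivity of a(·,·) on H^1_0(-2, -1/3) means a(u, u) ≥ α ||u||_{H^1}² for every u ∈ H^1_0.
The interval has length L = 5/3, and Poincaré/coercivity depend only on L. Here a(u, u) = ∫(u')² + (2/3)·∫u².
Here 0 < c = 2/3 < 1. The condition a(u,u) ≥ α||u||_{H^1}² reads (1−α)∫(u')² ≥ (α−c)∫u². Any admissible α is ≤ 1 (rapidly oscillating u have ∫u²/∫(u')² → 0), and α = 1 would force 0 ≥ (1−c)∫u², impossible since c < 1; so 1−α > 0. By the sharp Poincaré inequality on H^1_0 of an interval of length L, ∫(u')² ≥ (π/L)²∫u² with equality for the first sine mode sin(π(x−x₀)/L) (x₀ the left endpoint), so the inequality holds for all u iff (1−α)(π/L)² ≥ α − c, i.e. α ≤ ((π/L)² + c)/((π/L)² + 1) = (1 + c(L/π)²)/(1 + (L/π)²). With (π/L)² = 9*π^2/25 and c = 2/3, the largest admissible constant is α = ((π/L)² + c)/((π/L)² + 1).
Simplifying, α = (50 + 27*π^2)/(3*(25 + 9*π^2)).


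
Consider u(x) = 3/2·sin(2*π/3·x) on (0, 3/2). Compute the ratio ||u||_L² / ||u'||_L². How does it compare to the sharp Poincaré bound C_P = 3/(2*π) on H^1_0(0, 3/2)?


||u||_L² / ||u'||_L² = 3/(2*π) = C_P.

u(x) = 3/2·sin(2*π/3·x), so u'(x) = π*cos(2*π*x/3).
Writing u(x) = A·sin(kπx/L) with A = 3/2 and k = 1, use ∫_0^L sin²(kπx/L) dx = L/2 and ∫_0^L cos²(kπx/L) dx = L/2.
u² = 9/4·sin²(2*π/3·x) and (u')² = π^2·cos²(2*π/3·x), and each of sin², cos² integrates to L/2 = 3/4 over (0, 3/2).
∫_0^3/2 u² dx = 27/16, so ||u||_L² = 3*sqrt(3)/4.
∫_0^3/2 (u')² dx = 3*π^2/4, so ||u'||_L² = sqrt(3)*π/2.
Ratio ||u||_L² / ||u'||_L² = 3/(2*π).
Sharp Poincaré constant on H^1_0(0, 3/2) is C_P = L/π = 3/(2*π), achieved by sin(2*π/3·x).
This is the k = 1 eigenfunction (up to amplitude), so the ratio equals the sharp Poincaré constant exactly.


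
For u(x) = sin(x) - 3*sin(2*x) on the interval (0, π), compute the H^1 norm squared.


||u||_{H^1(0,π)}^2 = 47*π/2

u'(x) = cos(x) - 6*cos(2*x).
Expand u² and (u')² and integrate term by term on (0, π), using: for integers n ≥ 1, ∫_0^π sin²(nx) dx = ∫_0^π cos²(nx) dx = π/2; for n ≠ n', ∫_0^π sin(nx)sin(n'x) dx = ∫_0^π cos(nx)cos(n'x) dx = 0; and by product-to-sum, ∫_0^π sin(nx)cos(n'x) dx = ½∫_0^π [sin((n+n')x) + sin((n−n')x)] dx, which is 0 when n+n' is even and 2n/(n²−n'²) when n+n' is odd (it need not vanish on (0, π)).
  u² squared terms: (-3)²·∫sin(2x)² dx = 9·π/2 = 9*π/2;  (1)²·∫sin(x)² dx = 1·π/2 = π/2.
  u² cross terms: 2·(-3)·(1)·∫sin(2x)·sin(x) dx = -6·(0) = 0.
  So ∫_0^π u² dx = 9*π/2 + π/2 + 0 = 5*π.
  (u')² squared terms: (-6)²·∫cos(2x)² dx = 36·π/2 = 18*π;  (1)²·∫cos(x)² dx = 1·π/2 = π/2.
  (u')² cross terms: 2·(-6)·(1)·∫cos(2x)·cos(x) dx = -12·(0) = 0.
  So ∫_0^π (u')² dx = 18*π + π/2 + 0 = 37*π/2.
||u||_{H^1}^2 = (5*π) + (37*π/2) = 47*π/2.


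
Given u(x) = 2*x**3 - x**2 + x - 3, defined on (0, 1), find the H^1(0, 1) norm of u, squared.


||u||_{H^1}^2 = 789/70

The H^1 norm (squared) on an interval (0, L) is
  ||u||_{H^1}^2 = ∫_0^L u(x)^2 dx + ∫_0^L u'(x)^2 dx.
Compute u'(x) = 6*x**2 - 2*x + 1.
Then u(x)^2 = 4*x**6 - 4*x**5 + 5*x**4 - 14*x**3 + 7*x**2 - 6*x + 9 and u'(x)^2 = 36*x**4 - 24*x**3 + 16*x**2 - 4*x + 1.
Integrate each monomial from 0 to 1 using ∫_0^1 c·x^n dx = c·1^(n+1)/(n+1):
  ∫_0^1 u(x)^2 dx = ∫_0^1 (4*x^6 - 4*x^5 + 5*x^4 - 14*x^3 + 7*x^2 - 6*x + 9) dx. Term by term:
    ∫_0^1 4*x^6 dx = 4/7;  ∫_0^1 -4*x^5 dx = -2/3;  ∫_0^1 5*x^4 dx = 1;
    ∫_0^1 -14*x^3 dx = -7/2;  ∫_0^1 7*x^2 dx = 7/3;  ∫_0^1 -6*x dx = -3;
    ∫_0^1 9 dx = 9.
  Sum: 4/7 − 2/3 + 1 − 7/2 + 7/3 − 3 + 9 = 241/42.
  ∫_0^1 u'(x)^2 dx = ∫_0^1 (36*x^4 - 24*x^3 + 16*x^2 - 4*x + 1) dx. Term by term:
    ∫_0^1 36*x^4 dx = 36/5;  ∫_0^1 -24*x^3 dx = -6;  ∫_0^1 16*x^2 dx = 16/3;
    ∫_0^1 -4*x dx = -2;  ∫_0^1 1 dx = 1.
  Sum: 36/5 − 6 + 16/3 − 2 + 1 = 83/15.
Adding: ||u||_{H^1}^2 = 241/42 + 83/15 = 789/70.


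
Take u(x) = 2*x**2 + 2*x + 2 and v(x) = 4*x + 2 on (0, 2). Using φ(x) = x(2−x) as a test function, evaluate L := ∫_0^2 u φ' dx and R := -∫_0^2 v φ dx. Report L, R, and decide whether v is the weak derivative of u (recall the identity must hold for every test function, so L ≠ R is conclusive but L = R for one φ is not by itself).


LHS = -8, RHS = -8. Yes, v = u' weakly.

u(x) = 2*x**2 + 2*x + 2, classical derivative u'(x) = 4*x + 2.
φ(x) = x(2−x), so φ'(x) = 2 - 2*x.
Note φ(0) = φ(2) = 0, so the boundary term u·φ vanishes.
LHS = ∫_0^2 u(x) φ'(x) dx = ∫_0^2 (4 - 4*x^3) dx. Term by term:
  ∫_0^2 -4*x^3 dx = -16;  ∫_0^2 4 dx = 8.
Sum: -16 + 8 = -8.
So LHS = -8.
∫_0^2 v(x) φ(x) dx = ∫_0^2 (-4*x^3 + 6*x^2 + 4*x) dx. Term by term:
  ∫_0^2 -4*x^3 dx = -16;  ∫_0^2 6*x^2 dx = 16;  ∫_0^2 4*x dx = 8.
Sum: -16 + 16 + 8 = 8.
So RHS = -∫_0^2 v(x) φ(x) dx = -8.
LHS = RHS, so the identity holds for this test φ.
Moreover u is smooth here and v(x) = u'(x) = 4*x + 2 pointwise, so the identity holds for every test function. Hence v is the weak derivative of u.


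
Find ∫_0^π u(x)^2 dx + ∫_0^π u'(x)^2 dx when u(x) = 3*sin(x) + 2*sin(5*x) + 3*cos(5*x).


||u||_{H^1(0,π)}^2 = 178*π

u'(x) = -15*sin(5*x) + 3*cos(x) + 10*cos(5*x).
Expand u² and (u')² and integrate term by term on (0, π), using: for integers n ≥ 1, ∫_0^π sin²(nx) dx = ∫_0^π cos²(nx) dx = π/2; for n ≠ n', ∫_0^π sin(nx)sin(n'x) dx = ∫_0^π cos(nx)cos(n'x) dx = 0; and by product-to-sum, ∫_0^π sin(nx)cos(n'x) dx = ½∫_0^π [sin((n+n')x) + sin((n−n')x)] dx, which is 0 when n+n' is even and 2n/(n²−n'²) when n+n' is odd (it need not vanish on (0, π)).
  u² squared terms: (2)²·∫sin(5x)² dx = 4·π/2 = 2*π;  (3)²·∫cos(5x)² dx = 9·π/2 = 9*π/2;  (3)²·∫sin(x)² dx = 9·π/2 = 9*π/2.
  u² cross terms: 2·(2)·(3)·∫sin(5x)·cos(5x) dx = 12·(0) = 0;  2·(2)·(3)·∫sin(5x)·sin(x) dx = 12·(0) = 0;  2·(3)·(3)·∫cos(5x)·sin(x) dx = 18·(0) = 0.
  So ∫_0^π u² dx = 2*π + 9*π/2 + 9*π/2 + 0 + 0 + 0 = 11*π.
  (u')² squared terms: (-15)²·∫sin(5x)² dx = 225·π/2 = 225*π/2;  (3)²·∫cos(x)² dx = 9·π/2 = 9*π/2;  (10)²·∫cos(5x)² dx = 100·π/2 = 50*π.
  (u')² cross terms: 2·(-15)·(3)·∫sin(5x)·cos(x) dx = -90·(0) = 0;  2·(-15)·(10)·∫sin(5x)·cos(5x) dx = -300·(0) = 0;  2·(3)·(10)·∫cos(x)·cos(5x) dx = 60·(0) = 0.
  So ∫_0^π (u')² dx = 225*π/2 + 9*π/2 + 50*π + 0 + 0 + 0 = 167*π.
||u||_{H^1}^2 = (11*π) + (167*π) = 178*π.


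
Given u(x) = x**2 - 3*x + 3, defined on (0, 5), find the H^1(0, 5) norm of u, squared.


||u||_{H^1}^2 = 1165/6

The H^1 norm (squared) on an interval (0, L) is
  ||u||_{H^1}^2 = ∫_0^L u(x)^2 dx + ∫_0^L u'(x)^2 dx.
Compute u'(x) = 2*x - 3.
Then u(x)^2 = x**4 - 6*x**3 + 15*x**2 - 18*x + 9 and u'(x)^2 = 4*x**2 - 12*x + 9.
Integrate each monomial from 0 to 5 using ∫_0^5 c·x^n dx = c·5^(n+1)/(n+1):
  ∫_0^5 u(x)^2 dx = ∫_0^5 (x^4 - 6*x^3 + 15*x^2 - 18*x + 9) dx. Term by term:
    ∫_0^5 x^4 dx = 625;  ∫_0^5 -6*x^3 dx = -1875/2;  ∫_0^5 15*x^2 dx = 625;
    ∫_0^5 -18*x dx = -225;  ∫_0^5 9 dx = 45.
  Sum: 625 − 1875/2 + 625 − 225 + 45 = 265/2.
  ∫_0^5 u'(x)^2 dx = ∫_0^5 (4*x^2 - 12*x + 9) dx. Term by term:
    ∫_0^5 4*x^2 dx = 500/3;  ∫_0^5 -12*x dx = -150;  ∫_0^5 9 dx = 45.
  Sum: 500/3 − 150 + 45 = 185/3.
Adding: ||u||_{H^1}^2 = 265/2 + 185/3 = 1165/6.


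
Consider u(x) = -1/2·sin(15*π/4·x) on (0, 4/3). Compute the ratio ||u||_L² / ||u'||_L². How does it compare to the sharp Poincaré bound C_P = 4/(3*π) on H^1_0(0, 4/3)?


||u||_L² / ||u'||_L² = 4/(15*π) < C_P = 4/(3*π).

u(x) = -1/2·sin(15*π/4·x), so u'(x) = -15*π*cos(15*π*x/4)/8.
Writing u(x) = A·sin(kπx/L) with A = -1/2 and k = 5, use ∫_0^L sin²(kπx/L) dx = L/2 and ∫_0^L cos²(kπx/L) dx = L/2.
u² = 1/4·sin²(15*π/4·x) and (u')² = 225*π^2/64·cos²(15*π/4·x), and each of sin², cos² integrates to L/2 = 2/3 over (0, 4/3).
∫_0^4/3 u² dx = 1/6, so ||u||_L² = sqrt(6)/6.
∫_0^4/3 (u')² dx = 75*π^2/32, so ||u'||_L² = 5*sqrt(6)*π/8.
Ratio ||u||_L² / ||u'||_L² = 4/(15*π).
Sharp Poincaré constant on H^1_0(0, 4/3) is C_P = L/π = 4/(3*π), achieved by sin(3*π/4·x).
This is the k = 5 harmonic; the ratio L/(kπ) is strictly less than C_P = L/π, consistent with the sharp inequality ||u||_L² ≤ C_P ||u'||_L².


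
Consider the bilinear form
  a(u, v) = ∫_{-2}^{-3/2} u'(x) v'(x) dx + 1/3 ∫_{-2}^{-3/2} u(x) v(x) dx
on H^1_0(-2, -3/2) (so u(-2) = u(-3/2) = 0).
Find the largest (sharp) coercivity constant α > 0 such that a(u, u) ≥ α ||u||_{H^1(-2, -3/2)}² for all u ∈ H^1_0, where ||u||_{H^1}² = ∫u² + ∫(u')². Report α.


α = (1 + 12*π^2)/(3*(1 + 4*π^2))

Coercivity of a(·,·) on H^1_0(-2, -3/2) means a(u, u) ≥ α ||u||_{H^1}² for every u ∈ H^1_0.
The interval has length L = 1/2, and Poincaré/coercivity depend only on L. Here a(u, u) = ∫(u')² + (1/3)·∫u².
Here 0 < c = 1/3 < 1. The condition a(u,u) ≥ α||u||_{H^1}² reads (1−α)∫(u')² ≥ (α−c)∫u². Any admissible α is ≤ 1 (rapidly oscillating u have ∫u²/∫(u')² → 0), and α = 1 would force 0 ≥ (1−c)∫u², impossible since c < 1; so 1−α > 0. By the sharp Poincaré inequality on H^1_0 of an interval of length L, ∫(u')² ≥ (π/L)²∫u² with equality for the first sine mode sin(π(x−x₀)/L) (x₀ the left endpoint), so the inequality holds for all u iff (1−α)(π/L)² ≥ α − c, i.e. α ≤ ((π/L)² + c)/((π/L)² + 1) = (1 + c(L/π)²)/(1 + (L/π)²). With (π/L)² = 4*π^2 and c = 1/3, the largest admissible constant is α = ((π/L)² + c)/((π/L)² + 1).
Simplifying, α = (1 + 12*π^2)/(3*(1 + 4*π^2)).


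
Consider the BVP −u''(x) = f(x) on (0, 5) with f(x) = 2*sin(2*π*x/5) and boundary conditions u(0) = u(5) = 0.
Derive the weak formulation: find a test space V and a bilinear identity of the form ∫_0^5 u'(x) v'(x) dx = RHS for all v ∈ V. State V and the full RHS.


V = H^1_0(0, 5) (so v(0) = v(5) = 0); weak form: ∫_0^5 u'v' dx = ∫_0^5 (2*sin(2*π*x/5)) v dx for all v ∈ V.

Multiply both sides by a test function v and integrate from 0 to 5:
  ∫_0^5 −u''(x) v(x) dx = ∫_0^5 f(x) v(x) dx.
Integrate the LHS by parts once:
  ∫_0^5 −u'' v dx = −[u'(x) v(x)]_0^5 + ∫_0^5 u'(x) v'(x) dx.
Thus ∫_0^5 u'(x) v'(x) dx = ∫_0^5 f(x) v(x) dx + [u'(x) v(x)]_0^5.
Choose V so that boundary terms are either known or forced to vanish.
u is Dirichlet: u(0) = u(5) = 0. Let V = H^1_0(0, 5); then v(0) = v(5) = 0, and [u' v]_0^5 = 0.
Weak formulation: find u (satisfying any essential BC) such that ∫_0^5 u'(x) v'(x) dx = ∫_0^5 f v dx for all v ∈ V.
Substituting f(x) = 2*sin(2*π*x/5), the right-hand side is ∫_0^5 (2*sin(2*π*x/5)) v dx.


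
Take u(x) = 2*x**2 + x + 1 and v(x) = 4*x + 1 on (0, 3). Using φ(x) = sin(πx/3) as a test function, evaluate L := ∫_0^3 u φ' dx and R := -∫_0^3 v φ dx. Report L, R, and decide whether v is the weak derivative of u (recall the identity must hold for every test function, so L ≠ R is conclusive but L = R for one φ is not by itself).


LHS = -42/π, RHS = -42/π. Yes, v = u' weakly.

u(x) = 2*x**2 + x + 1, classical derivative u'(x) = 4*x + 1.
φ(x) = sin(πx/3), so φ'(x) = π*cos(π*x/3)/3.
Note φ(0) = φ(3) = 0, so the boundary term u·φ vanishes.
LHS = ∫_0^3 u(x) φ'(x) dx = ∫_0^3 (2*π*x^2*cos(π*x/3)/3 + π*x*cos(π*x/3)/3 + π*cos(π*x/3)/3) dx. Term by term:
  ∫_0^3 π*cos(π*x/3)/3 dx = 0;  ∫_0^3 π*x*cos(π*x/3)/3 dx = -6/π;  ∫_0^3 2*π*x^2*cos(π*x/3)/3 dx = -36/π.
Sum: 0 − 6/π − 36/π = -42/π.
So LHS = -42/π.
∫_0^3 v(x) φ(x) dx = ∫_0^3 (4*x*sin(π*x/3) + sin(π*x/3)) dx. Term by term:
  ∫_0^3 4*x*sin(π*x/3) dx = 36/π;  ∫_0^3 sin(π*x/3) dx = 6/π.
Sum: 36/π + 6/π = 42/π.
So RHS = -∫_0^3 v(x) φ(x) dx = -42/π.
LHS = RHS, so the identity holds for this test φ.
Moreover u is smooth here and v(x) = u'(x) = 4*x + 1 pointwise, so the identity holds for every test function. Hence v is the weak derivative of u.


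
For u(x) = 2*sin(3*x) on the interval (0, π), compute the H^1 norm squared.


||u||_{H^1(0,π)}^2 = 20*π

u'(x) = 6*cos(3*x).
Expand u² and (u')² and integrate term by term on (0, π), using: for integers n ≥ 1, ∫_0^π sin²(nx) dx = ∫_0^π cos²(nx) dx = π/2; for n ≠ n', ∫_0^π sin(nx)sin(n'x) dx = ∫_0^π cos(nx)cos(n'x) dx = 0; and by product-to-sum, ∫_0^π sin(nx)cos(n'x) dx = ½∫_0^π [sin((n+n')x) + sin((n−n')x)] dx, which is 0 when n+n' is even and 2n/(n²−n'²) when n+n' is odd (it need not vanish on (0, π)).
  u² squared terms: (2)²·∫sin(3x)² dx = 4·π/2 = 2*π.
  So ∫_0^π u² dx = 2*π.
  (u')² squared terms: (6)²·∫cos(3x)² dx = 36·π/2 = 18*π.
  So ∫_0^π (u')² dx = 18*π.
||u||_{H^1}^2 = (2*π) + (18*π) = 20*π.


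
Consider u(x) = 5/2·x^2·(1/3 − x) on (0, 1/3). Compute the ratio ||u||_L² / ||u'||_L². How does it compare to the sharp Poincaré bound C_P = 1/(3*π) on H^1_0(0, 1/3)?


||u||_L² / ||u'||_L² = sqrt(14)/42 < C_P = 1/(3*π).

u(x) = 5/2·x^2·(1/3 − x), so u'(x) = 5*x*(2 - 9*x)/6.
u(x) = 5/2·x^2·(1/3 − x) vanishes at x = 0 and x = 1/3, so u ∈ H^1_0(0, 1/3). Differentiate via the product rule and integrate the resulting polynomials term by term.
  ∫_0^1/3 u² dx = ∫_0^1/3 (25*x^6/4 - 25*x^5/6 + 25*x^4/36) dx. Term by term:
    ∫_0^1/3 25*x^6/4 dx = 25/61236;  ∫_0^1/3 -25*x^5/6 dx = -25/26244;  ∫_0^1/3 25*x^4/36 dx = 5/8748.
  Sum: 25/61236 − 25/26244 + 5/8748 = 5/183708.
  ∫_0^1/3 (u')² dx = ∫_0^1/3 (225*x^4/4 - 25*x^3 + 25*x^2/9) dx. Term by term:
    ∫_0^1/3 225*x^4/4 dx = 5/108;  ∫_0^1/3 -25*x^3 dx = -25/324;  ∫_0^1/3 25*x^2/9 dx = 25/729.
  Sum: 5/108 − 25/324 + 25/729 = 5/1458.
∫_0^1/3 u² dx = 5/183708, so ||u||_L² = sqrt(35)/1134.
∫_0^1/3 (u')² dx = 5/1458, so ||u'||_L² = sqrt(10)/54.
Ratio ||u||_L² / ||u'||_L² = sqrt(14)/42.
Sharp Poincaré constant on H^1_0(0, 1/3) is C_P = L/π = 1/(3*π), achieved by sin(3*π·x).
A polynomial bump cannot attain the sharp Poincaré constant (only the first sine eigenfunction does), so the ratio is strictly less than C_P, consistent with ||u||_L² ≤ C_P ||u'||_L².


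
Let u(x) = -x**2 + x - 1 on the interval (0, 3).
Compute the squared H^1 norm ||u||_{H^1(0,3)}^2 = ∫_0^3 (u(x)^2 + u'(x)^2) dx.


||u||_{H^1}^2 = 501/10

The H^1 norm (squared) on an interval (0, L) is
  ||u||_{H^1}^2 = ∫_0^L u(x)^2 dx + ∫_0^L u'(x)^2 dx.
Compute u'(x) = 1 - 2*x.
Then u(x)^2 = x**4 - 2*x**3 + 3*x**2 - 2*x + 1 and u'(x)^2 = 4*x**2 - 4*x + 1.
Integrate each monomial from 0 to 3 using ∫_0^3 c·x^n dx = c·3^(n+1)/(n+1):
  ∫_0^3 u(x)^2 dx = ∫_0^3 (x^4 - 2*x^3 + 3*x^2 - 2*x + 1) dx. Term by term:
    ∫_0^3 x^4 dx = 243/5;  ∫_0^3 -2*x^3 dx = -81/2;  ∫_0^3 3*x^2 dx = 27;
    ∫_0^3 -2*x dx = -9;  ∫_0^3 1 dx = 3.
  Sum: 243/5 − 81/2 + 27 − 9 + 3 = 291/10.
  ∫_0^3 u'(x)^2 dx = ∫_0^3 (4*x^2 - 4*x + 1) dx. Term by term:
    ∫_0^3 4*x^2 dx = 36;  ∫_0^3 -4*x dx = -18;  ∫_0^3 1 dx = 3.
  Sum: 36 − 18 + 3 = 21.
Adding: ||u||_{H^1}^2 = 291/10 + 21 = 501/10.


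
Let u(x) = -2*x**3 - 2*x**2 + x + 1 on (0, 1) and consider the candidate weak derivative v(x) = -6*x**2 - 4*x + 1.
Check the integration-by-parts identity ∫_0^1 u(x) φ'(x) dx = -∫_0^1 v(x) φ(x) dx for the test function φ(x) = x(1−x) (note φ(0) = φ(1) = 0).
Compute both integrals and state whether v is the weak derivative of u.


LHS = 7/15, RHS = 7/15. Yes, v = u' weakly.

u(x) = -2*x**3 - 2*x**2 + x + 1, classical derivative u'(x) = -6*x**2 - 4*x + 1.
φ(x) = x(1−x), so φ'(x) = 1 - 2*x.
Note φ(0) = φ(1) = 0, so the boundary term u·φ vanishes.
LHS = ∫_0^1 u(x) φ'(x) dx = ∫_0^1 (4*x^4 + 2*x^3 - 4*x^2 - x + 1) dx. Term by term:
  ∫_0^1 4*x^4 dx = 4/5;  ∫_0^1 2*x^3 dx = 1/2;  ∫_0^1 -4*x^2 dx = -4/3;
  ∫_0^1 -x dx = -1/2;  ∫_0^1 1 dx = 1.
Sum: 4/5 + 1/2 − 4/3 − 1/2 + 1 = 7/15.
So LHS = 7/15.
∫_0^1 v(x) φ(x) dx = ∫_0^1 (6*x^4 - 2*x^3 - 5*x^2 + x) dx. Term by term:
  ∫_0^1 6*x^4 dx = 6/5;  ∫_0^1 -2*x^3 dx = -1/2;  ∫_0^1 -5*x^2 dx = -5/3;
  ∫_0^1 x dx = 1/2.
Sum: 6/5 − 1/2 − 5/3 + 1/2 = -7/15.
So RHS = -∫_0^1 v(x) φ(x) dx = 7/15.
LHS = RHS, so the identity holds for this test φ.
Moreover u is smooth here and v(x) = u'(x) = -6*x**2 - 4*x + 1 pointwise, so the identity holds for every test function. Hence v is the weak derivative of u.


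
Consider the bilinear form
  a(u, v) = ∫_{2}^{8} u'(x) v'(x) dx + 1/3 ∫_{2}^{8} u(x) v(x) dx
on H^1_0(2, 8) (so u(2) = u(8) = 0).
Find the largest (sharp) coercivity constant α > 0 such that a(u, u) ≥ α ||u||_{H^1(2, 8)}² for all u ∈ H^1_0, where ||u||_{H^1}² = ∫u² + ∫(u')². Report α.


α = (π^2 + 12)/(π^2 + 36)

Coercivity of a(·,·) on H^1_0(2, 8) means a(u, u) ≥ α ||u||_{H^1}² for every u ∈ H^1_0.
The interval has length L = 6, and Poincaré/coercivity depend only on L. Here a(u, u) = ∫(u')² + (1/3)·∫u².
Here 0 < c = 1/3 < 1. The condition a(u,u) ≥ α||u||_{H^1}² reads (1−α)∫(u')² ≥ (α−c)∫u². Any admissible α is ≤ 1 (rapidly oscillating u have ∫u²/∫(u')² → 0), and α = 1 would force 0 ≥ (1−c)∫u², impossible since c < 1; so 1−α > 0. By the sharp Poincaré inequality on H^1_0 of an interval of length L, ∫(u')² ≥ (π/L)²∫u² with equality for the first sine mode sin(π(x−x₀)/L) (x₀ the left endpoint), so the inequality holds for all u iff (1−α)(π/L)² ≥ α − c, i.e. α ≤ ((π/L)² + c)/((π/L)² + 1) = (1 + c(L/π)²)/(1 + (L/π)²). With (π/L)² = π^2/36 and c = 1/3, the largest admissible constant is α = ((π/L)² + c)/((π/L)² + 1).
Simplifying, α = (π^2 + 12)/(π^2 + 36).


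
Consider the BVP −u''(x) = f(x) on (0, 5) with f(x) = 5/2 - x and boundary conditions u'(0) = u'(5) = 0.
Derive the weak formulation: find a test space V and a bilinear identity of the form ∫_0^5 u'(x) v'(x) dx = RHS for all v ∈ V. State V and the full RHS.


V = H^1(0, 5) (no boundary constraint on v; u is determined up to an additive constant); weak form: ∫_0^5 u'v' dx = ∫_0^5 (5/2 - x) v dx for all v ∈ V.

Multiply both sides by a test function v and integrate from 0 to 5:
  ∫_0^5 −u''(x) v(x) dx = ∫_0^5 f(x) v(x) dx.
Integrate the LHS by parts once:
  ∫_0^5 −u'' v dx = −[u'(x) v(x)]_0^5 + ∫_0^5 u'(x) v'(x) dx.
Thus ∫_0^5 u'(x) v'(x) dx = ∫_0^5 f(x) v(x) dx + [u'(x) v(x)]_0^5.
Choose V so that boundary terms are either known or forced to vanish.
u has homogeneous Neumann: u'(0) = u'(5) = 0. So [u' v]_0^5 = 0·v(5) − 0·v(0) = 0 for any v; take V = H^1(0, 5).
Weak formulation: find u (satisfying any essential BC) such that ∫_0^5 u'(x) v'(x) dx = ∫_0^5 f v dx for all v ∈ V (homogeneous Neumann, so boundary terms vanish).
Substituting f(x) = 5/2 - x, the right-hand side is ∫_0^5 (5/2 - x) v dx.
Compatibility check (pure Neumann): taking v ≡ 1 ∈ V gives 0 = ∫_0^5 f dx + (0) − (0), i.e. ∫_0^5 f dx must equal u'(0) − u'(5) = 0. Indeed ∫_0^5 (5/2 - x) dx = 0, so the data are compatible. The solution is then unique only up to an additive constant (fix it e.g. by requiring ∫_0^5 u dx = 0).


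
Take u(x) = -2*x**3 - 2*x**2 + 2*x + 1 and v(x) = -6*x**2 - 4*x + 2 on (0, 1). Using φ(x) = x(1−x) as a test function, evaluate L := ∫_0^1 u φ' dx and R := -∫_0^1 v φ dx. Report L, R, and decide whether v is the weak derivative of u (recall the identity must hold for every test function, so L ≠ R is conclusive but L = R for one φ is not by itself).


LHS = 3/10, RHS = 3/10. Yes, v = u' weakly.

u(x) = -2*x**3 - 2*x**2 + 2*x + 1, classical derivative u'(x) = -6*x**2 - 4*x + 2.
φ(x) = x(1−x), so φ'(x) = 1 - 2*x.
Note φ(0) = φ(1) = 0, so the boundary term u·φ vanishes.
LHS = ∫_0^1 u(x) φ'(x) dx = ∫_0^1 (4*x^4 + 2*x^3 - 6*x^2 + 1) dx. Term by term:
  ∫_0^1 4*x^4 dx = 4/5;  ∫_0^1 2*x^3 dx = 1/2;  ∫_0^1 -6*x^2 dx = -2;
  ∫_0^1 1 dx = 1.
Sum: 4/5 + 1/2 − 2 + 1 = 3/10.
So LHS = 3/10.
∫_0^1 v(x) φ(x) dx = ∫_0^1 (6*x^4 - 2*x^3 - 6*x^2 + 2*x) dx. Term by term:
  ∫_0^1 6*x^4 dx = 6/5;  ∫_0^1 -2*x^3 dx = -1/2;  ∫_0^1 -6*x^2 dx = -2;
  ∫_0^1 2*x dx = 1.
Sum: 6/5 − 1/2 − 2 + 1 = -3/10.
So RHS = -∫_0^1 v(x) φ(x) dx = 3/10.
LHS = RHS, so the identity holds for this test φ.
Moreover u is smooth here and v(x) = u'(x) = -6*x**2 - 4*x + 2 pointwise, so the identity holds for every test function. Hence v is the weak derivative of u.


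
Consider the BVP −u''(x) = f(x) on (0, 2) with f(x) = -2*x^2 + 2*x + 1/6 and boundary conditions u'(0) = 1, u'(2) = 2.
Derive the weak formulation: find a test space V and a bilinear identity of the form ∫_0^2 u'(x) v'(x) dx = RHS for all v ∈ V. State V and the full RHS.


V = H^1(0, 2) (v unrestricted at boundary; u is determined up to an additive constant); weak form: ∫_0^2 u'v' dx = ∫_0^2 (-2*x^2 + 2*x + 1/6) v dx + 2·v(2) − v(0) for all v ∈ V.

Multiply both sides by a test function v and integrate from 0 to 2:
  ∫_0^2 −u''(x) v(x) dx = ∫_0^2 f(x) v(x) dx.
Integrate the LHS by parts once:
  ∫_0^2 −u'' v dx = −[u'(x) v(x)]_0^2 + ∫_0^2 u'(x) v'(x) dx.
Thus ∫_0^2 u'(x) v'(x) dx = ∫_0^2 f(x) v(x) dx + [u'(x) v(x)]_0^2.
Choose V so that boundary terms are either known or forced to vanish.
u has inhomogeneous Neumann u'(0) = 1, u'(2) = 2. [u' v]_0^2 = (2)·v(2) − (1)·v(0) = 2·v(2) − v(0). Take V = H^1(0, 2); boundary term becomes part of RHS.
Weak formulation: find u (satisfying any essential BC) such that ∫_0^2 u'(x) v'(x) dx = ∫_0^2 f v dx + 2·v(2) − v(0) for all v ∈ V (Neumann data are natural BCs: they enter the RHS as boundary terms).
Substituting f(x) = -2*x^2 + 2*x + 1/6, the right-hand side is ∫_0^2 (-2*x^2 + 2*x + 1/6) v dx + 2·v(2) − v(0).
Compatibility check (pure Neumann): taking v ≡ 1 ∈ V gives 0 = ∫_0^2 f dx + (2) − (1), i.e. ∫_0^2 f dx must equal u'(0) − u'(2) = -1. Indeed ∫_0^2 (-2*x^2 + 2*x + 1/6) dx = -1, so the data are compatible. The solution is then unique only up to an additive constant (fix it e.g. by requiring ∫_0^2 u dx = 0).


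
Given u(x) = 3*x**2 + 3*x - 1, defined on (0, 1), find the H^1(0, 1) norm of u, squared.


||u||_{H^1}^2 = 443/10

The H^1 norm (squared) on an interval (0, L) is
  ||u||_{H^1}^2 = ∫_0^L u(x)^2 dx + ∫_0^L u'(x)^2 dx.
Compute u'(x) = 6*x + 3.
Then u(x)^2 = 9*x**4 + 18*x**3 + 3*x**2 - 6*x + 1 and u'(x)^2 = 36*x**2 + 36*x + 9.
Integrate each monomial from 0 to 1 using ∫_0^1 c·x^n dx = c·1^(n+1)/(n+1):
  ∫_0^1 u(x)^2 dx = ∫_0^1 (9*x^4 + 18*x^3 + 3*x^2 - 6*x + 1) dx. Term by term:
    ∫_0^1 9*x^4 dx = 9/5;  ∫_0^1 18*x^3 dx = 9/2;  ∫_0^1 3*x^2 dx = 1;
    ∫_0^1 -6*x dx = -3;  ∫_0^1 1 dx = 1.
  Sum: 9/5 + 9/2 + 1 − 3 + 1 = 53/10.
  ∫_0^1 u'(x)^2 dx = ∫_0^1 (36*x^2 + 36*x + 9) dx. Term by term:
    ∫_0^1 36*x^2 dx = 12;  ∫_0^1 36*x dx = 18;  ∫_0^1 9 dx = 9.
  Sum: 12 + 18 + 9 = 39.
Adding: ||u||_{H^1}^2 = 53/10 + 39 = 443/10.


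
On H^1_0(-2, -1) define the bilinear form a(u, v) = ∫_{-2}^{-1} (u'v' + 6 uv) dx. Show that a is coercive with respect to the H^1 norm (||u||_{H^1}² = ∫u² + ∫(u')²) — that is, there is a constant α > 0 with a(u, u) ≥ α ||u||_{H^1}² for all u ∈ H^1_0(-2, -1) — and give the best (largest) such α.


α = 1

Coercivity of a(·,·) on H^1_0(-2, -1) means a(u, u) ≥ α ||u||_{H^1}² for every u ∈ H^1_0.
The interval has length L = 1, and Poincaré/coercivity depend only on L. Here a(u, u) = ∫(u')² + (6)·∫u².
Here c = 6 ≥ 1, so a(u,u) = ∫(u')² + c∫u² ≥ ∫(u')² + ∫u² = ||u||_{H^1}², i.e. α = 1 works. No larger α is possible: a(u,u) ≥ α||u||_{H^1}² means (1−α)∫(u')² ≥ (α−c)∫u², and for the modes u_n = sin(nπ(x−x₀)/L) (x₀ the left endpoint) one has ∫u_n²/∫(u_n')² = (L/(nπ))² → 0, so a(u_n,u_n)/||u_n||_{H^1}² → 1. Hence the optimal constant is α = 1.
Therefore α = 1.


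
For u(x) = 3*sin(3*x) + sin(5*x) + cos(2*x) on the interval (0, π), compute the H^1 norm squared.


||u||_{H^1(0,π)}^2 = 856/21 + 121*π/2

u'(x) = -2*sin(2*x) + 9*cos(3*x) + 5*cos(5*x).
Expand u² and (u')² and integrate term by term on (0, π), using: for integers n ≥ 1, ∫_0^π sin²(nx) dx = ∫_0^π cos²(nx) dx = π/2; for n ≠ n', ∫_0^π sin(nx)sin(n'x) dx = ∫_0^π cos(nx)cos(n'x) dx = 0; and by product-to-sum, ∫_0^π sin(nx)cos(n'x) dx = ½∫_0^π [sin((n+n')x) + sin((n−n')x)] dx, which is 0 when n+n' is even and 2n/(n²−n'²) when n+n' is odd (it need not vanish on (0, π)).
  u² squared terms: (3)²·∫sin(3x)² dx = 9·π/2 = 9*π/2;  (1)²·∫cos(2x)² dx = 1·π/2 = π/2;  (1)²·∫sin(5x)² dx = 1·π/2 = π/2.
  u² cross terms: 2·(3)·(1)·∫sin(3x)·cos(2x) dx = 6·(6/5) = 36/5;  2·(3)·(1)·∫sin(3x)·sin(5x) dx = 6·(0) = 0;  2·(1)·(1)·∫cos(2x)·sin(5x) dx = 2·(10/21) = 20/21.
  So ∫_0^π u² dx = 9*π/2 + π/2 + π/2 + 36/5 + 0 + 20/21 = 856/105 + 11*π/2.
  (u')² squared terms: (-2)²·∫sin(2x)² dx = 4·π/2 = 2*π;  (5)²·∫cos(5x)² dx = 25·π/2 = 25*π/2;  (9)²·∫cos(3x)² dx = 81·π/2 = 81*π/2.
  (u')² cross terms: 2·(-2)·(5)·∫sin(2x)·cos(5x) dx = -20·(-4/21) = 80/21;  2·(-2)·(9)·∫sin(2x)·cos(3x) dx = -36·(-4/5) = 144/5;  2·(5)·(9)·∫cos(5x)·cos(3x) dx = 90·(0) = 0.
  So ∫_0^π (u')² dx = 2*π + 25*π/2 + 81*π/2 + 80/21 + 144/5 + 0 = 3424/105 + 55*π.
||u||_{H^1}^2 = (856/105 + 11*π/2) + (3424/105 + 55*π) = 856/21 + 121*π/2.


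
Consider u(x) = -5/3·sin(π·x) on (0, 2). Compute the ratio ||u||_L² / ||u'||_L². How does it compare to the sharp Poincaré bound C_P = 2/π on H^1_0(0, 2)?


||u||_L² / ||u'||_L² = 1/π < C_P = 2/π.

u(x) = -5/3·sin(π·x), so u'(x) = -5*π*cos(π*x)/3.
Writing u(x) = A·sin(kπx/L) with A = -5/3 and k = 2, use ∫_0^L sin²(kπx/L) dx = L/2 and ∫_0^L cos²(kπx/L) dx = L/2.
u² = 25/9·sin²(π·x) and (u')² = 25*π^2/9·cos²(π·x), and each of sin², cos² integrates to L/2 = 1 over (0, 2).
∫_0^2 u² dx = 25/9, so ||u||_L² = 5/3.
∫_0^2 (u')² dx = 25*π^2/9, so ||u'||_L² = 5*π/3.
Ratio ||u||_L² / ||u'||_L² = 1/π.
Sharp Poincaré constant on H^1_0(0, 2) is C_P = L/π = 2/π, achieved by sin(π/2·x).
This is the k = 2 harmonic; the ratio L/(kπ) is strictly less than C_P = L/π, consistent with the sharp inequality ||u||_L² ≤ C_P ||u'||_L².


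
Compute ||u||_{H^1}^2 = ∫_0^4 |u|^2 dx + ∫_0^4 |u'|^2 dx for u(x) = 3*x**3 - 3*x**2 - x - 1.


||u||_{H^1}^2 = 2070776/105

The H^1 norm (squared) on an interval (0, L) is
  ||u||_{H^1}^2 = ∫_0^L u(x)^2 dx + ∫_0^L u'(x)^2 dx.
Compute u'(x) = 9*x**2 - 6*x - 1.
Then u(x)^2 = 9*x**6 - 18*x**5 + 3*x**4 + 7*x**2 + 2*x + 1 and u'(x)^2 = 81*x**4 - 108*x**3 + 18*x**2 + 12*x + 1.
Integrate each monomial from 0 to 4 using ∫_0^4 c·x^n dx = c·4^(n+1)/(n+1):
  ∫_0^4 u(x)^2 dx = ∫_0^4 (9*x^6 - 18*x^5 + 3*x^4 + 7*x^2 + 2*x + 1) dx. Term by term:
    ∫_0^4 9*x^6 dx = 147456/7;  ∫_0^4 -18*x^5 dx = -12288;  ∫_0^4 3*x^4 dx = 3072/5;
    ∫_0^4 7*x^2 dx = 448/3;  ∫_0^4 2*x dx = 16;  ∫_0^4 1 dx = 4.
  Sum: 147456/7 − 12288 + 3072/5 + 448/3 + 16 + 4 = 1003892/105.
  ∫_0^4 u'(x)^2 dx = ∫_0^4 (81*x^4 - 108*x^3 + 18*x^2 + 12*x + 1) dx. Term by term:
    ∫_0^4 81*x^4 dx = 82944/5;  ∫_0^4 -108*x^3 dx = -6912;  ∫_0^4 18*x^2 dx = 384;
    ∫_0^4 12*x dx = 96;  ∫_0^4 1 dx = 4.
  Sum: 82944/5 − 6912 + 384 + 96 + 4 = 50804/5.
Adding: ||u||_{H^1}^2 = 1003892/105 + 50804/5 = 2070776/105.


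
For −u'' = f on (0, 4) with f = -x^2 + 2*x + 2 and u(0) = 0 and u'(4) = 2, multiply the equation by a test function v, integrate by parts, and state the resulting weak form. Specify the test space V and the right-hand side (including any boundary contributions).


V = {v ∈ H^1(0, 4) : v(0) = 0} (test functions vanish at x = 0 where u is specified); weak form: ∫_0^4 u'v' dx = ∫_0^4 (-x^2 + 2*x + 2) v dx + 2·v(4) for all v ∈ V.

Multiply both sides by a test function v and integrate from 0 to 4:
  ∫_0^4 −u''(x) v(x) dx = ∫_0^4 f(x) v(x) dx.
Integrate the LHS by parts once:
  ∫_0^4 −u'' v dx = −[u'(x) v(x)]_0^4 + ∫_0^4 u'(x) v'(x) dx.
Thus ∫_0^4 u'(x) v'(x) dx = ∫_0^4 f(x) v(x) dx + [u'(x) v(x)]_0^4.
Choose V so that boundary terms are either known or forced to vanish.
Mixed BC: u(0) = 0 (Dirichlet) and u'(4) = 2 (Neumann). Define V = {v ∈ H^1(0, 4) : v(0) = 0}. Then [u' v]_0^4 = u'(4)·v(4) − u'(0)·0 = 2·v(4).
Weak formulation: find u (satisfying any essential BC) such that ∫_0^4 u'(x) v'(x) dx = ∫_0^4 f v dx + 2·v(4) for all v ∈ V (Dirichlet at 0 absorbed into V; Neumann datum at x = 4 contributes the boundary term).
Substituting f(x) = -x^2 + 2*x + 2, the right-hand side is ∫_0^4 (-x^2 + 2*x + 2) v dx + 2·v(4).


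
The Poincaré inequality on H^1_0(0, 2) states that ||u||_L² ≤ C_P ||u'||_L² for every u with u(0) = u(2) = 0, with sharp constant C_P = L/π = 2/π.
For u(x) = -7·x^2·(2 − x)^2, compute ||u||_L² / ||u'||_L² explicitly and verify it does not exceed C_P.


||u||_L² / ||u'||_L² = sqrt(3)/3 < C_P = 2/π.

u(x) = -7·x^2·(2 − x)^2, so u'(x) = 28*x*(-x^2 + 3*x - 2).
u(x) = -7·x^2·(2 − x)^2 vanishes at x = 0 and x = 2, so u ∈ H^1_0(0, 2). Differentiate via the product rule and integrate the resulting polynomials term by term.
  ∫_0^2 u² dx = ∫_0^2 (49*x^8 - 392*x^7 + 1176*x^6 - 1568*x^5 + 784*x^4) dx. Term by term:
    ∫_0^2 49*x^8 dx = 25088/9;  ∫_0^2 -392*x^7 dx = -12544;  ∫_0^2 1176*x^6 dx = 21504;
    ∫_0^2 -1568*x^5 dx = -50176/3;  ∫_0^2 784*x^4 dx = 25088/5.
  Sum: 25088/9 − 12544 + 21504 − 50176/3 + 25088/5 = 1792/45.
  ∫_0^2 (u')² dx = ∫_0^2 (784*x^6 - 4704*x^5 + 10192*x^4 - 9408*x^3 + 3136*x^2) dx. Term by term:
    ∫_0^2 784*x^6 dx = 14336;  ∫_0^2 -4704*x^5 dx = -50176;  ∫_0^2 10192*x^4 dx = 326144/5;
    ∫_0^2 -9408*x^3 dx = -37632;  ∫_0^2 3136*x^2 dx = 25088/3.
  Sum: 14336 − 50176 + 326144/5 − 37632 + 25088/3 = 1792/15.
∫_0^2 u² dx = 1792/45, so ||u||_L² = 16*sqrt(35)/15.
∫_0^2 (u')² dx = 1792/15, so ||u'||_L² = 16*sqrt(105)/15.
Ratio ||u||_L² / ||u'||_L² = sqrt(3)/3.
Sharp Poincaré constant on H^1_0(0, 2) is C_P = L/π = 2/π, achieved by sin(π/2·x).
A polynomial bump cannot attain the sharp Poincaré constant (only the first sine eigenfunction does), so the ratio is strictly less than C_P, consistent with ||u||_L² ≤ C_P ||u'||_L².


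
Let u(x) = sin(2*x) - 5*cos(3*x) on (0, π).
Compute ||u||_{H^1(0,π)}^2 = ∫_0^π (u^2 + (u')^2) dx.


||u||_{H^1(0,π)}^2 = 80 + 255*π/2

u'(x) = 15*sin(3*x) + 2*cos(2*x).
Expand u² and (u')² and integrate term by term on (0, π), using: for integers n ≥ 1, ∫_0^π sin²(nx) dx = ∫_0^π cos²(nx) dx = π/2; for n ≠ n', ∫_0^π sin(nx)sin(n'x) dx = ∫_0^π cos(nx)cos(n'x) dx = 0; and by product-to-sum, ∫_0^π sin(nx)cos(n'x) dx = ½∫_0^π [sin((n+n')x) + sin((n−n')x)] dx, which is 0 when n+n' is even and 2n/(n²−n'²) when n+n' is odd (it need not vanish on (0, π)).
  u² squared terms: (-5)²·∫cos(3x)² dx = 25·π/2 = 25*π/2;  (1)²·∫sin(2x)² dx = 1·π/2 = π/2.
  u² cross terms: 2·(-5)·(1)·∫cos(3x)·sin(2x) dx = -10·(-4/5) = 8.
  So ∫_0^π u² dx = 25*π/2 + π/2 + 8 = 8 + 13*π.
  (u')² squared terms: (2)²·∫cos(2x)² dx = 4·π/2 = 2*π;  (15)²·∫sin(3x)² dx = 225·π/2 = 225*π/2.
  (u')² cross terms: 2·(2)·(15)·∫cos(2x)·sin(3x) dx = 60·(6/5) = 72.
  So ∫_0^π (u')² dx = 2*π + 225*π/2 + 72 = 72 + 229*π/2.
||u||_{H^1}^2 = (8 + 13*π) + (72 + 229*π/2) = 80 + 255*π/2.
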